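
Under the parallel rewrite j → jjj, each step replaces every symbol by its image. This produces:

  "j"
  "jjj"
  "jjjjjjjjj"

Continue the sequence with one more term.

jjjjjjjjjjjjjjjjjjjjjjjjjjj

Apply φ to jjjjjjjjj symbol by symbol: j→jjj, j→jjj, j→jjj, j→jjj, j→jjj, j→jjj, j→jjj, j→jjj, j→jjj; joined: jjj jjj jjj jjj jjj jjj jjj jjj jjj.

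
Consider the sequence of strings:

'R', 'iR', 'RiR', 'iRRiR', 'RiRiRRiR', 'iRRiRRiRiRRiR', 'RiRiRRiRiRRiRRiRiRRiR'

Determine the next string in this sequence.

This is a Fibonacci-style word recurrence s(k) = s(k−2)·s(k−1): e.g. R·iR = RiR.
Continuing: iRRiRRiRiRRiR · RiRiRRiRiRRiRRiRiRRiR gives term 8.

iRRiRRiRiRRiRRiRiRRiRiRRiRRiRiRRiR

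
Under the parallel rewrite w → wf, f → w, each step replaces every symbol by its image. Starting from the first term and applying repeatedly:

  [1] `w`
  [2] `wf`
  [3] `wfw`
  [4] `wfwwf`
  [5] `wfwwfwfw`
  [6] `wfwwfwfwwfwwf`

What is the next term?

wfwwfwfwwfwwfwfwwfwfw

Replace each of the 13 characters of wfwwfwfwwfwwf in place — wf w wf wf w wf w wf wf w wf wf w — and concatenate.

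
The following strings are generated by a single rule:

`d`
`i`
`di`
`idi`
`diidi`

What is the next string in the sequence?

ididiidi

Each term (from the third on) is the two preceding terms concatenated in order: term 3 = d·i = di.
The next term joins idi and diidi.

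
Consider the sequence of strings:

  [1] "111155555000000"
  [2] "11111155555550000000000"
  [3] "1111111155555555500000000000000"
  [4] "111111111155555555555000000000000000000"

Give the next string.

11111111111155555555555550000000000000000000000

The n-th term is 2n 1's then 2n+1 5's then 4n-2 0's, where the shown terms are n = 2, 3, 4, 5.
Setting n = 6 gives 12, 13, 22 characters in each block.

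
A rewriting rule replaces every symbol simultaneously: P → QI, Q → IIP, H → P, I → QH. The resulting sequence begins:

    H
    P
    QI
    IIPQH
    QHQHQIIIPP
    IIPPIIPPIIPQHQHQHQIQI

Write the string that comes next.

Replace each of the 21 characters of IIPPIIPPIIPQHQHQHQIQI in place — QH QH QI QI QH QH QI QI QH QH QI IIP P IIP P IIP P IIP QH IIP QH — and concatenate.

QHQHQIQIQHQHQIQIQHQHQIIIPPIIPPIIPPIIPQHIIPQH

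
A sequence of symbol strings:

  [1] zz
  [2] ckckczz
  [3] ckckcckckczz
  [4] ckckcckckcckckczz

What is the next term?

Each term is the previous one with ckckc prepended.
So the next term is ckckc·ckckcckckcckckczz.

ckckcckckcckckcckckczz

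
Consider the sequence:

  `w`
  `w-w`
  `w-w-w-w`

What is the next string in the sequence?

w-w-w-w-w-w-w-w

Every step duplicates the string with '-' between the halves.
One more doubling of w-w-w-w gives the answer.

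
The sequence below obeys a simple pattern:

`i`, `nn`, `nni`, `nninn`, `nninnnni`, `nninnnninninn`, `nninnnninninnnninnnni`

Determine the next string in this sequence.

From term 3 onward, concatenate the last term with the second-to-last: nn·i = nni, nni·nn = nninn, …
Continuing: nninnnninninnnninnnni · nninnnninninn gives term 8.

nninnnninninnnninnnninninnnninninn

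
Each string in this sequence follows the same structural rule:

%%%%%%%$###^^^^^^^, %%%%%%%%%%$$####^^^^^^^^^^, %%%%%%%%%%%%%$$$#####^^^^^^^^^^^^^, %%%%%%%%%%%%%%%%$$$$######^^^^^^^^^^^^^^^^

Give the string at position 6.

%%%%%%%%%%%%%%%%%%%%%%$$$$$$########^^^^^^^^^^^^^^^^^^^^^^

Each string has the form %^{3n+1} $^{n-1} #^{n+1} ^^{3n+1}, where the shown terms are n = 2, 3, 4, 5.
At n = 7 the blocks have lengths 22, 6, 8, 22.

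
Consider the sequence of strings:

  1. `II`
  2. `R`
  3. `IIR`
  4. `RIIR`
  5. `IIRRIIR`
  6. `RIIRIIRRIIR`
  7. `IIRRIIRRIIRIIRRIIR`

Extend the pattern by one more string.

RIIRIIRRIIRIIRRIIRRIIRIIRRIIR

From term 3 onward, concatenate the second-to-last term with the last: II·R = IIR, R·IIR = RIIR, …
So term 8 is RIIRIIRRIIR·IIRRIIRRIIRIIRRIIR.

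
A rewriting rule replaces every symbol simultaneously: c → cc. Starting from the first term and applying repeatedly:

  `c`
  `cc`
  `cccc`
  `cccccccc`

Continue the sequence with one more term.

Rewriting each symbol of cccccccc: c→cc, c→cc, c→cc, c→cc, c→cc, c→cc, c→cc, c→cc, which concatenates to cc cc cc cc cc cc cc cc.

cccccccccccccccc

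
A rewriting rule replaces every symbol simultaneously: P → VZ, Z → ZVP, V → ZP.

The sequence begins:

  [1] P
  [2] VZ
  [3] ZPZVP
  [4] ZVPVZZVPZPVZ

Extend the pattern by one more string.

ZVPZPVZZPZVPZVPZPVZZVPVZZPZVP

Apply φ to ZVPVZZVPZPVZ symbol by symbol: Z→ZVP, V→ZP, P→VZ, V→ZP, Z→ZVP, Z→ZVP, V→ZP, P→VZ, Z→ZVP, P→VZ, V→ZP, Z→ZVP; joined: ZVP ZP VZ ZP ZVP ZVP ZP VZ ZVP VZ ZP ZVP.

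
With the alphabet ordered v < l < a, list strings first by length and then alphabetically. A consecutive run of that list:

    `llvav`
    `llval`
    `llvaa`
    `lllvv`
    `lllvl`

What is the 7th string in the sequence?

llllv

Advancing 2 positions from lllvl through lllvl → lllva reaches term 7.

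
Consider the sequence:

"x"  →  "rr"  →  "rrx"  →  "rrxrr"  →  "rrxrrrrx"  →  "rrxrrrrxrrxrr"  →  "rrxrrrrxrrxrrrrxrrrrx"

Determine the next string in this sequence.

Each term (from the third on) is the previous term followed by the one before it: term 3 = rr·x = rrx.
Continuing: rrxrrrrxrrxrrrrxrrrrx · rrxrrrrxrrxrr gives term 8.

rrxrrrrxrrxrrrrxrrrrxrrxrrrrxrrxrr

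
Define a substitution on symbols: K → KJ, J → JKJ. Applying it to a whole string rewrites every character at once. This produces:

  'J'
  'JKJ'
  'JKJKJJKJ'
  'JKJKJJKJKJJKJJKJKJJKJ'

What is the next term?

JKJKJJKJKJJKJJKJKJJKJKJJKJJKJKJJKJJKJKJJKJKJJKJJKJKJJKJ

Applying the rule to each of the 21 symbols of JKJKJJKJKJJKJJKJKJJKJ gives the pieces JKJ KJ JKJ KJ JKJ JKJ KJ JKJ KJ JKJ JKJ KJ JKJ JKJ KJ JKJ KJ JKJ JKJ KJ JKJ, which concatenate to the answer.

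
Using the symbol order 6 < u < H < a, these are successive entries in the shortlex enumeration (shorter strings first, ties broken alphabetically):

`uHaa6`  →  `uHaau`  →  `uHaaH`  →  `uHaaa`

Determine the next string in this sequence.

Find the rightmost character of uHaaa below a, bump it to the next letter, and reset everything to its right to 6.

ua666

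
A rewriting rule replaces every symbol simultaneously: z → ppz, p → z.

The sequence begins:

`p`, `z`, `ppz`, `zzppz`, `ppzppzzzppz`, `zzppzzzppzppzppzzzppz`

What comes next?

Rewriting the 21 symbols of zzppzzzppzppzppzzzppz one by one yields ppz ppz z z ppz ppz ppz z z ppz z z ppz z z ppz ppz ppz z z ppz; concatenated:

ppzppzzzppzppzppzzzppzzzppzzzppzppzppzzzppz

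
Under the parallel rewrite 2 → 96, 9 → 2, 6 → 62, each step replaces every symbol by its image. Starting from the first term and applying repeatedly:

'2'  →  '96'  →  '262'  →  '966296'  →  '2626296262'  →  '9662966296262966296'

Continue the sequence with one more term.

φ(9662966296262966296) expands symbol-by-symbol to 2 62 62 96 2 62 62 96 2 62 96 62 96 2 62 62 96 2 62; joining the 19 pieces gives the next term.

262629626262962629662962626296262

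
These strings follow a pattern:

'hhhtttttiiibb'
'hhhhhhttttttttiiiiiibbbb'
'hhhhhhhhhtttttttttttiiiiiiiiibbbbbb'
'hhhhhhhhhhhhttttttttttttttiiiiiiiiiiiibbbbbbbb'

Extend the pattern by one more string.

The n-th term is 3n h's then 3n+2 t's then 3n i's then 2n b's (n = 1, 2, …).
At n = 5 the blocks have lengths 15, 17, 15, 10.

hhhhhhhhhhhhhhhtttttttttttttttttiiiiiiiiiiiiiiibbbbbbbbbb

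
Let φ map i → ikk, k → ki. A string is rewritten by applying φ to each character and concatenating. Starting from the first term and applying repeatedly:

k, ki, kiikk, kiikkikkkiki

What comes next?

kiikkikkkikiikkkikikiikkkiikk

Rewriting each symbol of kiikkikkkiki: k→ki, i→ikk, i→ikk, k→ki, k→ki, i→ikk, k→ki, k→ki, k→ki, i→ikk, k→ki, i→ikk, which concatenates to ki ikk ikk ki ki ikk ki ki ki ikk ki ikk.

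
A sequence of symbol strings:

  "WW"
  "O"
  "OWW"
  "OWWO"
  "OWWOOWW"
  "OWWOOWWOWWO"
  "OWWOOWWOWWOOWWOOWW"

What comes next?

OWWOOWWOWWOOWWOOWWOWWOOWWOWWO

From term 3 onward, concatenate the last term with the second-to-last: O·WW = OWW, OWW·O = OWWO, …
So term 8 is OWWOOWWOWWOOWWOOWW·OWWOOWWOWWO.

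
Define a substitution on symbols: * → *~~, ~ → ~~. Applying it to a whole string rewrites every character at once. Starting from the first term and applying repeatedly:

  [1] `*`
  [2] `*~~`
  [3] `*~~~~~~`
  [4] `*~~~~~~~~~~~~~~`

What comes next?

Applying the rule to each of the 15 symbols of *~~~~~~~~~~~~~~ gives the pieces *~~ ~~ ~~ ~~ ~~ ~~ ~~ ~~ ~~ ~~ ~~ ~~ ~~ ~~ ~~, which concatenate to the answer.

*~~~~~~~~~~~~~~~~~~~~~~~~~~~~~~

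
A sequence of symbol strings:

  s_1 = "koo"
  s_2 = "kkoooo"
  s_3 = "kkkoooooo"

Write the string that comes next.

kkkkoooooooo

Each string has the form k^{n} o^{2n} (n = 1, 2, …).
At n = 4 the blocks have lengths 4, 8.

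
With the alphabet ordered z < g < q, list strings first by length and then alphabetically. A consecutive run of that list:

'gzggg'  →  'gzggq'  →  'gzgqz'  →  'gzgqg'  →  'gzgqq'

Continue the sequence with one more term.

gzqzz

The successor of gzgqq increments the rightmost position that isn't already q and resets every position after it to z.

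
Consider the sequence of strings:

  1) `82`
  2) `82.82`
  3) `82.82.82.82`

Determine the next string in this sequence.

82.82.82.82.82.82.82.82

s(k+1) = s(k)·.·s(k) — each term doubles the last with '.' between the halves.
One more doubling of 82.82.82.82 gives the answer.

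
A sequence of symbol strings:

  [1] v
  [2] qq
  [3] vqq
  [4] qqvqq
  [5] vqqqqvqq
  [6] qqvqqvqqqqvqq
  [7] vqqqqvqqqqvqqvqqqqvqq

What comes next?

qqvqqvqqqqvqqvqqqqvqqqqvqqvqqqqvqq

Each term (from the third on) is the two preceding terms concatenated in order: term 3 = v·qq = vqq.
So term 8 is qqvqqvqqqqvqq·vqqqqvqqqqvqqvqqqqvqq.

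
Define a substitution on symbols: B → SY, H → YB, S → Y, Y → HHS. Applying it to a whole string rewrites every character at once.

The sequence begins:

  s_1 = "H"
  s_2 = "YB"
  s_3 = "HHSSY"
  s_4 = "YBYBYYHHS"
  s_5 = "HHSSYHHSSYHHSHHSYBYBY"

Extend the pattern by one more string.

φ(HHSSYHHSSYHHSHHSYBYBY) expands symbol-by-symbol to YB YB Y Y HHS YB YB Y Y HHS YB YB Y YB YB Y HHS SY HHS SY HHS; joining the 21 pieces gives the next term.

YBYBYYHHSYBYBYYHHSYBYBYYBYBYHHSSYHHSSYHHS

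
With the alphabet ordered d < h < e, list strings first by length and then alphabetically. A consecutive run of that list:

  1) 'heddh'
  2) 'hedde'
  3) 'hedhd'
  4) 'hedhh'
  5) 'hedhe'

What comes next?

heded

Find the rightmost character of hedhe below e, bump it to the next letter, and reset everything to its right to d.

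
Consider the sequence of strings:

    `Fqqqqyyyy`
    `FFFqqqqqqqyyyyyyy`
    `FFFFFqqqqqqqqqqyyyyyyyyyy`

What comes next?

Term n consists of 2n-1 F's, followed by 3n+1 q's, followed by 3n+1 y's (n = 1, 2, …).
Setting n = 4 gives 7, 13, 13 characters in each block.

FFFFFFFqqqqqqqqqqqqqyyyyyyyyyyyyy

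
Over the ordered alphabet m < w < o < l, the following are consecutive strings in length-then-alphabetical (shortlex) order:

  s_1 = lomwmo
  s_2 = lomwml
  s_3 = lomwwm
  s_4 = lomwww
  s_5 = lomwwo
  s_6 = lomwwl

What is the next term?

lomwom

Find the rightmost character of lomwwl below l, bump it to the next letter, and reset everything to its right to m.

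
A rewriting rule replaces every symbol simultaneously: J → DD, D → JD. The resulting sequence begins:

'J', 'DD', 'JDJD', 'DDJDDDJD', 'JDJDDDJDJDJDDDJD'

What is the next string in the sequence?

φ(JDJDDDJDJDJDDDJD) expands symbol-by-symbol to DD JD DD JD JD JD DD JD DD JD DD JD JD JD DD JD; joining the 16 pieces gives the next term.

DDJDDDJDJDJDDDJDDDJDDDJDJDJDDDJD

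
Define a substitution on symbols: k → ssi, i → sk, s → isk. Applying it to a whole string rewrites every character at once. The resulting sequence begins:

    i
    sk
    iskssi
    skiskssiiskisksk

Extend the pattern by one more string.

Rewriting the 16 symbols of skiskssiiskisksk one by one yields isk ssi sk isk ssi isk isk sk sk isk ssi sk isk ssi isk ssi; concatenated:

iskssiskiskssiiskiskskskiskssiskiskssiiskssi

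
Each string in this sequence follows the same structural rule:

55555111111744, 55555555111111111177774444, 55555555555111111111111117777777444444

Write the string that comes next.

55555555555555111111111111111111777777777744444444

The n-th term is 3n+2 5's then 4n+2 1's then 3n-2 7's then 2n 4's (n = 1, 2, …).
Setting n = 4 gives 14, 18, 10, 8 characters in each block.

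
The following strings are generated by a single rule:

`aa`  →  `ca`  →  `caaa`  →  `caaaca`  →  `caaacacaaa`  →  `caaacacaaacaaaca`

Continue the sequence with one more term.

Each term (from the third on) is the previous term followed by the one before it: term 3 = ca·aa = caaa.
So term 7 is caaacacaaacaaaca·caaacacaaa.

caaacacaaacaaacacaaacacaaa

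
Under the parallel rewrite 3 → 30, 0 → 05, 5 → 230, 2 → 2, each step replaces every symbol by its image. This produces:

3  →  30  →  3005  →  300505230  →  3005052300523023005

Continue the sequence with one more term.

Replace each of the 19 characters of 3005052300523023005 in place — 30 05 05 230 05 230 2 30 05 05 230 2 30 05 2 30 05 05 230 — and concatenate.

300505230052302300505230230052300505230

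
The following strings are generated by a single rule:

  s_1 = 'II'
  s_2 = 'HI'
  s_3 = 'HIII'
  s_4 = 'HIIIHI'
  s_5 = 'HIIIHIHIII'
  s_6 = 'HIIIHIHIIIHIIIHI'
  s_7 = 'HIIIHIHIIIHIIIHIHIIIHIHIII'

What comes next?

HIIIHIHIIIHIIIHIHIIIHIHIIIHIIIHIHIIIHIIIHI

This is a Fibonacci-style word recurrence s(k) = s(k−1)·s(k−2): e.g. HI·II = HIII.
So term 8 is HIIIHIHIIIHIIIHIHIIIHIHIII·HIIIHIHIIIHIIIHI.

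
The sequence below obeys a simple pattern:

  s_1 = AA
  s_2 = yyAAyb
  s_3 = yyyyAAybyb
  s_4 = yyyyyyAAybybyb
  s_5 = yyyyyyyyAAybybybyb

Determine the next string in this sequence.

Each term wraps the previous one in yy on the left and yb on the right.
Applying this once more to yyyyyyyyAAybybybyb:

yyyyyyyyyyAAybybybybyb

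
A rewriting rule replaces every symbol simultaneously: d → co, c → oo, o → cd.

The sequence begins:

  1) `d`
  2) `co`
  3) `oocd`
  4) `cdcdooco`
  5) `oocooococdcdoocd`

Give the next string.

Rewriting the 16 symbols of oocooococdcdoocd one by one yields cd cd oo cd cd cd oo cd oo co oo co cd cd oo co; concatenated:

cdcdoocdcdcdoocdoocooococdcdooco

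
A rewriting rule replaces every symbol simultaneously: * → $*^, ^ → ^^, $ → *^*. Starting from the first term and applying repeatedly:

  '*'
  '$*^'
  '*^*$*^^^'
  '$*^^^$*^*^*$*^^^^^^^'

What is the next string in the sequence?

*^*$*^^^^^^^*^*$*^^^$*^^^$*^*^*$*^^^^^^^^^^^^^^^

Applying the rule to each of the 20 symbols of $*^^^$*^*^*$*^^^^^^^ gives the pieces *^* $*^ ^^ ^^ ^^ *^* $*^ ^^ $*^ ^^ $*^ *^* $*^ ^^ ^^ ^^ ^^ ^^ ^^ ^^, which concatenate to the answer.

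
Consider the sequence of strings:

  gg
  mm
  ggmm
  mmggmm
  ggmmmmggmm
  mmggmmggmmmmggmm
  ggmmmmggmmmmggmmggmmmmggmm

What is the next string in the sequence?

mmggmmggmmmmggmmggmmmmggmmmmggmmggmmmmggmm

Each term (from the third on) is the two preceding terms concatenated in order: term 3 = gg·mm = ggmm.
So term 8 is mmggmmggmmmmggmm·ggmmmmggmmmmggmmggmmmmggmm.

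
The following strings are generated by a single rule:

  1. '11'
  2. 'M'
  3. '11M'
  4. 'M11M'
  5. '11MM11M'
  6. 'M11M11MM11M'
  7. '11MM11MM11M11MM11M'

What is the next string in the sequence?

Each term (from the third on) is the two preceding terms concatenated in order: term 3 = 11·M = 11M.
Continuing: M11M11MM11M · 11MM11MM11M11MM11M gives term 8.

M11M11MM11M11MM11MM11M11MM11M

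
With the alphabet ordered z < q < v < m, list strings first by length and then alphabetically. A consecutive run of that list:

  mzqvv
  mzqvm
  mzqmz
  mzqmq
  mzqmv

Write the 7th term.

mzvzz

Stepping forward 2 times from mzqmv: mzqmv → mzqmm, then the target.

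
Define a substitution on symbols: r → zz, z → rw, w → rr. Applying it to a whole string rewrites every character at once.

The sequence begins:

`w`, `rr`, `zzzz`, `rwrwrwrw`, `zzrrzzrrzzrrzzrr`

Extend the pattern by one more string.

φ(zzrrzzrrzzrrzzrr) expands symbol-by-symbol to rw rw zz zz rw rw zz zz rw rw zz zz rw rw zz zz; joining the 16 pieces gives the next term.

rwrwzzzzrwrwzzzzrwrwzzzzrwrwzzzz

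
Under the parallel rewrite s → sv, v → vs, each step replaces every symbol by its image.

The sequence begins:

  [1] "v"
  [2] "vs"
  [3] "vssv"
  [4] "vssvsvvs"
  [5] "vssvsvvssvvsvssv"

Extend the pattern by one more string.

Rewriting the 16 symbols of vssvsvvssvvsvssv one by one yields vs sv sv vs sv vs vs sv sv vs vs sv vs sv sv vs; concatenated:

vssvsvvssvvsvssvsvvsvssvvssvsvvs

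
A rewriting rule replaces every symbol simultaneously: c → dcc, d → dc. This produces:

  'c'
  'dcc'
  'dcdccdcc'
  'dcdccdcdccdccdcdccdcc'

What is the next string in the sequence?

dcdccdcdccdccdcdccdcdccdccdcdccdccdcdccdcdccdccdcdccdcc

Applying the rule to each of the 21 symbols of dcdccdcdccdccdcdccdcc gives the pieces dc dcc dc dcc dcc dc dcc dc dcc dcc dc dcc dcc dc dcc dc dcc dcc dc dcc dcc, which concatenate to the answer.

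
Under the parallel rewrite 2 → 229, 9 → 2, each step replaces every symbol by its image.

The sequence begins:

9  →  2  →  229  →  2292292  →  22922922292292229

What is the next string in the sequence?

22922922292292229229229222922922292292292

Applying the rule to each of the 17 symbols of 22922922292292229 gives the pieces 229 229 2 229 229 2 229 229 229 2 229 229 2 229 229 229 2, which concatenate to the answer.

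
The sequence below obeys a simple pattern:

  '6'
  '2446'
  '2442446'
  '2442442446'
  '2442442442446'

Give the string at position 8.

2442442442442442442446

Each term is the previous one with 244 prepended.
From 2442442442446, 3 further steps: 2442442442446 → 2442442442442446 → 2442442442442442446 → (answer).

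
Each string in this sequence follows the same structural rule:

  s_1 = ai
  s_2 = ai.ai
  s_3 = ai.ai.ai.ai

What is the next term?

Each string is two copies of the previous one joined by '.'.
One more doubling of ai.ai.ai.ai gives the answer.

ai.ai.ai.ai.ai.ai.ai.ai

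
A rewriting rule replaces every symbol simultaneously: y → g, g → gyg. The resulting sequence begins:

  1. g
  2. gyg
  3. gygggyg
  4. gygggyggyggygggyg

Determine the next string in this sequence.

Replace each of the 17 characters of gygggyggyggygggyg in place — gyg g gyg gyg gyg g gyg gyg g gyg gyg g gyg gyg gyg g gyg — and concatenate.

gygggyggyggygggyggygggyggygggyggyggygggyg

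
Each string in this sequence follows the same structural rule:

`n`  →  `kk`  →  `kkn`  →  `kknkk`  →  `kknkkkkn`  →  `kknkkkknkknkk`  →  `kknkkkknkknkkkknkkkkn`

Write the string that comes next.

kknkkkknkknkkkknkkkknkknkkkknkknkk

This is a Fibonacci-style word recurrence s(k) = s(k−1)·s(k−2): e.g. kk·n = kkn.
So term 8 is kknkkkknkknkkkknkkkkn·kknkkkknkknkk.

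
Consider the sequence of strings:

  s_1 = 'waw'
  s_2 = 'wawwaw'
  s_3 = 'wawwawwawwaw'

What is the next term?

Every step duplicates the string.
So the next term is two copies of wawwawwawwaw.

wawwawwawwawwawwawwawwaw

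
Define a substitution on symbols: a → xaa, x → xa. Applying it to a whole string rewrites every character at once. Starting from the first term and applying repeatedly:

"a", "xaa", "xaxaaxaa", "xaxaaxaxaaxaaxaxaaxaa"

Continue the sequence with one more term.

xaxaaxaxaaxaaxaxaaxaxaaxaaxaxaaxaaxaxaaxaxaaxaaxaxaaxaa

Replace each of the 21 characters of xaxaaxaxaaxaaxaxaaxaa in place — xa xaa xa xaa xaa xa xaa xa xaa xaa xa xaa xaa xa xaa xa xaa xaa xa xaa xaa — and concatenate.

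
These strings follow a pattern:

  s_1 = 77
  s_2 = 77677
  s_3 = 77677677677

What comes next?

s(k+1) = s(k)·6·s(k) — each term doubles the last with '6' between the halves.
One more doubling of 77677677677 gives the answer.

77677677677677677677677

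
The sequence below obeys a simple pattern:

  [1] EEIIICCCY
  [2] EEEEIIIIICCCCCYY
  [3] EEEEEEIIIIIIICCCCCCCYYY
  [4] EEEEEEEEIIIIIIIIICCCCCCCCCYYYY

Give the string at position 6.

Each string has the form E^{2n} I^{2n+1} C^{2n+1} Y^{n} (n = 1, 2, …).
Setting n = 6 gives 12, 13, 13, 6 characters in each block.

EEEEEEEEEEEEIIIIIIIIIIIIICCCCCCCCCCCCCYYYYYY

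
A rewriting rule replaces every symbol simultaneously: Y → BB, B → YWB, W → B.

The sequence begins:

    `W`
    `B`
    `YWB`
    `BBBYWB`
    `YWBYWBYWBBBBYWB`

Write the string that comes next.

BBBYWBBBBYWBBBBYWBYWBYWBYWBBBBYWB

Replace each of the 15 characters of YWBYWBYWBBBBYWB in place — BB B YWB BB B YWB BB B YWB YWB YWB YWB BB B YWB — and concatenate.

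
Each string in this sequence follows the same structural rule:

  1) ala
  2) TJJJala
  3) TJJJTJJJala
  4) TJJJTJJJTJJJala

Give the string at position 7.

Each term is the previous one with TJJJ prepended.
From TJJJTJJJTJJJala, 3 further steps: TJJJTJJJTJJJala → TJJJTJJJTJJJTJJJala → TJJJTJJJTJJJTJJJTJJJala → (answer).

TJJJTJJJTJJJTJJJTJJJTJJJala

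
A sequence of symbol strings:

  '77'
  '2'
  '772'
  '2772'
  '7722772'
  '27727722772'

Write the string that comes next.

Each term (from the third on) is the two preceding terms concatenated in order: term 3 = 77·2 = 772.
Continuing: 7722772 · 27727722772 gives term 7.

772277227727722772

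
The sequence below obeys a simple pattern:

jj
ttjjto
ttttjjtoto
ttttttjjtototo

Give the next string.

Every step adds tt to the front and to to the end of the previous string.
So the next term is tt·ttttttjjtototo·to.

ttttttttjjtotototo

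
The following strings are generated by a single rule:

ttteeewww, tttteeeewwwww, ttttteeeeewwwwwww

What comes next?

The n-th term is n+1 t's then n+1 e's then 2n-1 w's, where the shown terms are n = 2, 3, 4.
At n = 5 the blocks have lengths 6, 6, 9.

tttttteeeeeewwwwwwwww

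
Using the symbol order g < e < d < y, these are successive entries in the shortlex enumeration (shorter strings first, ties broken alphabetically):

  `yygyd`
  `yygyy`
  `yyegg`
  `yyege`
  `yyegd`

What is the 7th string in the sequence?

yyeeg

Stepping forward 2 times from yyegd: yyegd → yyegy, then the target.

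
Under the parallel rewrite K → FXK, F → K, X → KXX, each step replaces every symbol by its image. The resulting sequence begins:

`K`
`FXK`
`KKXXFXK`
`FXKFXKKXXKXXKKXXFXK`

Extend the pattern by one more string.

Applying the rule to each of the 19 symbols of FXKFXKKXXKXXKKXXFXK gives the pieces K KXX FXK K KXX FXK FXK KXX KXX FXK KXX KXX FXK FXK KXX KXX K KXX FXK, which concatenate to the answer.

KKXXFXKKKXXFXKFXKKXXKXXFXKKXXKXXFXKFXKKXXKXXKKXXFXK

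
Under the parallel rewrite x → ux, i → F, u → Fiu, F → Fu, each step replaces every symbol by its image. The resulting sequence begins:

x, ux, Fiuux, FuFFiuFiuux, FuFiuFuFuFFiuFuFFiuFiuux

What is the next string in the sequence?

φ(FuFiuFuFuFFiuFuFFiuFiuux) expands symbol-by-symbol to Fu Fiu Fu F Fiu Fu Fiu Fu Fiu Fu Fu F Fiu Fu Fiu Fu Fu F Fiu Fu F Fiu Fiu ux; joining the 24 pieces gives the next term.

FuFiuFuFFiuFuFiuFuFiuFuFuFFiuFuFiuFuFuFFiuFuFFiuFiuux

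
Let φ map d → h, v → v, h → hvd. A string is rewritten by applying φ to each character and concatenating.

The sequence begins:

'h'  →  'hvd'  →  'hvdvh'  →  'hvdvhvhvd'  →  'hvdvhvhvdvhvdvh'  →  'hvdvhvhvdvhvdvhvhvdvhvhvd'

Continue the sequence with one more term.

φ(hvdvhvhvdvhvdvhvhvdvhvhvd) expands symbol-by-symbol to hvd v h v hvd v hvd v h v hvd v h v hvd v hvd v h v hvd v hvd v h; joining the 25 pieces gives the next term.

hvdvhvhvdvhvdvhvhvdvhvhvdvhvdvhvhvdvhvdvh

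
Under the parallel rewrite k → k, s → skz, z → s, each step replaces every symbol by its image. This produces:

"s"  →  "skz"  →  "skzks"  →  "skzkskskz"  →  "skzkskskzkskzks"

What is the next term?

skzkskskzkskzkskskzkskskz

Applying the rule to each of the 15 symbols of skzkskskzkskzks gives the pieces skz k s k skz k skz k s k skz k s k skz, which concatenate to the answer.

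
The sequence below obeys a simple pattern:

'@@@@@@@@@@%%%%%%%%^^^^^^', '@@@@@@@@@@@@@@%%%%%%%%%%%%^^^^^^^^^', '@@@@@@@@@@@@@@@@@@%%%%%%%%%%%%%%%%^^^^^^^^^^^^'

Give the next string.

@@@@@@@@@@@@@@@@@@@@@@%%%%%%%%%%%%%%%%%%%%^^^^^^^^^^^^^^^

The n-th term is 4n+2 @'s then 4n %'s then 3n ^'s, where the shown terms are n = 2, 3, 4.
At n = 5 the blocks have lengths 22, 20, 15.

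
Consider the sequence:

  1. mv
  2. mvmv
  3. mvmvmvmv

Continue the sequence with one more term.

s(k+1) = s(k)·s(k) — each term doubles the last.
Doubling mvmvmvmv:

mvmvmvmvmvmvmvmv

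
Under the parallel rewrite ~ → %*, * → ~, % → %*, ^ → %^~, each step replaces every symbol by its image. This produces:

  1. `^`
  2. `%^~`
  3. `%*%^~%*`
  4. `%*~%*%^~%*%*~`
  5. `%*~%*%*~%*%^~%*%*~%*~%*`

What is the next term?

%*~%*%*~%*~%*%*~%*%^~%*%*~%*~%*%*~%*%*~

Applying the rule to each of the 23 symbols of %*~%*%*~%*%^~%*%*~%*~%* gives the pieces %* ~ %* %* ~ %* ~ %* %* ~ %* %^~ %* %* ~ %* ~ %* %* ~ %* %* ~, which concatenate to the answer.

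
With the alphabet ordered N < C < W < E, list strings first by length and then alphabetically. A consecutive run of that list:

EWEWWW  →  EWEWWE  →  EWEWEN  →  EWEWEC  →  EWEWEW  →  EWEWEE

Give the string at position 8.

EWEENC

Continuing the enumeration 2 steps past EWEWEE: EWEWEE → EWEENN → (answer).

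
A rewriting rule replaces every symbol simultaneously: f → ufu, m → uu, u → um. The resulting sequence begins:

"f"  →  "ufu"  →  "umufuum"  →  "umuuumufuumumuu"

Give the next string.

Rewriting the 15 symbols of umuuumufuumumuu one by one yields um uu um um um uu um ufu um um uu um uu um um; concatenated:

umuuumumumuuumufuumumuuumuuumum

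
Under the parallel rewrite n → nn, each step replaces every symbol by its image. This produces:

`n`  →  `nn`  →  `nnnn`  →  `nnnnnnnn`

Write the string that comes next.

Expanding nnnnnnnn: n→nn, n→nn, n→nn, n→nn, n→nn, n→nn, n→nn, n→nn. Concatenated: nn nn nn nn nn nn nn nn.

nnnnnnnnnnnnnnnn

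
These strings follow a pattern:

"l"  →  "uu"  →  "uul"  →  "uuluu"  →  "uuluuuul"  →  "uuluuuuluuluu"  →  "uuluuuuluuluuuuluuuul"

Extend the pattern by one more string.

From term 3 onward, concatenate the last term with the second-to-last: uu·l = uul, uul·uu = uuluu, …
Continuing: uuluuuuluuluuuuluuuul · uuluuuuluuluu gives term 8.

uuluuuuluuluuuuluuuuluuluuuuluuluu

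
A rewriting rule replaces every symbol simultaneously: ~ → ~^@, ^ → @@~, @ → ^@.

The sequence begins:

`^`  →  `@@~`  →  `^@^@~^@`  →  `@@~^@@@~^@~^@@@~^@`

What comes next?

Applying the rule to each of the 18 symbols of @@~^@@@~^@~^@@@~^@ gives the pieces ^@ ^@ ~^@ @@~ ^@ ^@ ^@ ~^@ @@~ ^@ ~^@ @@~ ^@ ^@ ^@ ~^@ @@~ ^@, which concatenate to the answer.

^@^@~^@@@~^@^@^@~^@@@~^@~^@@@~^@^@^@~^@@@~^@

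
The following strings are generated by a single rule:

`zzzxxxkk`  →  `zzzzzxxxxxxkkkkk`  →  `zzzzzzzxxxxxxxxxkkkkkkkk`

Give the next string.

Each string has the form z^{2n+1} x^{3n} k^{3n-1} (n = 1, 2, …).
For the next term, n = 4, so the run lengths are 9, 12, 11.

zzzzzzzzzxxxxxxxxxxxxkkkkkkkkkkk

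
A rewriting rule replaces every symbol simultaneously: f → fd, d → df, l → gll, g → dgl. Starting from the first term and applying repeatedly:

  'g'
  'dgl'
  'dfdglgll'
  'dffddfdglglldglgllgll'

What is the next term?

Replace each of the 21 characters of dffddfdglglldglgllgll in place — df fd fd df df fd df dgl gll dgl gll gll df dgl gll dgl gll gll dgl gll gll — and concatenate.

dffdfddfdffddfdglglldglgllglldfdglglldglgllglldglgllgll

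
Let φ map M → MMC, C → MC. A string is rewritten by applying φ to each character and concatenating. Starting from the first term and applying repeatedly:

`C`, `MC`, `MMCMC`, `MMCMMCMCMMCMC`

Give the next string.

MMCMMCMCMMCMMCMCMMCMCMMCMMCMCMMCMC

Replace each of the 13 characters of MMCMMCMCMMCMC in place — MMC MMC MC MMC MMC MC MMC MC MMC MMC MC MMC MC — and concatenate.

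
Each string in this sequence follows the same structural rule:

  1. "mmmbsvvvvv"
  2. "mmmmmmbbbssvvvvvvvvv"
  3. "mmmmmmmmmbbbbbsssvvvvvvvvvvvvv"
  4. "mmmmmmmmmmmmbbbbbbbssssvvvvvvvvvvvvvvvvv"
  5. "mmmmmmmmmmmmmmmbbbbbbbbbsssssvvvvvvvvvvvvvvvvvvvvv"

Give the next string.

mmmmmmmmmmmmmmmmmmbbbbbbbbbbbssssssvvvvvvvvvvvvvvvvvvvvvvvvv

The n-th term is 3n m's then 2n-1 b's then n s's then 4n+1 v's (n = 1, 2, …).
At n = 6 the blocks have lengths 18, 11, 6, 25.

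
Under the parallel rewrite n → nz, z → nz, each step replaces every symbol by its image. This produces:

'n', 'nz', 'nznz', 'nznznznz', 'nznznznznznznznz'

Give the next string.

φ(nznznznznznznznz) expands symbol-by-symbol to nz nz nz nz nz nz nz nz nz nz nz nz nz nz nz nz; joining the 16 pieces gives the next term.

nznznznznznznznznznznznznznznznz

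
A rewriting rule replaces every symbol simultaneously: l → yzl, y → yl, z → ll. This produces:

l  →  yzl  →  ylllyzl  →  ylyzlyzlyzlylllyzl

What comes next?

Rewriting the 18 symbols of ylyzlyzlyzlylllyzl one by one yields yl yzl yl ll yzl yl ll yzl yl ll yzl yl yzl yzl yzl yl ll yzl; concatenated:

ylyzlylllyzlylllyzlylllyzlylyzlyzlyzlylllyzl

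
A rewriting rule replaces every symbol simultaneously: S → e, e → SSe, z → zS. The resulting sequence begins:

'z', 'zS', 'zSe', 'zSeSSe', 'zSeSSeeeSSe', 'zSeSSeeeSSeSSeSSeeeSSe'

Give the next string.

Rewriting the 22 symbols of zSeSSeeeSSeSSeSSeeeSSe one by one yields zS e SSe e e SSe SSe SSe e e SSe e e SSe e e SSe SSe SSe e e SSe; concatenated:

zSeSSeeeSSeSSeSSeeeSSeeeSSeeeSSeSSeSSeeeSSe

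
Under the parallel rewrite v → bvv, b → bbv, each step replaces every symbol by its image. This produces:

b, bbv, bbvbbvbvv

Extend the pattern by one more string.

bbvbbvbvvbbvbbvbvvbbvbvvbvv

Rewriting each symbol of bbvbbvbvv: b→bbv, b→bbv, v→bvv, b→bbv, b→bbv, v→bvv, b→bbv, v→bvv, v→bvv, which concatenates to bbv bbv bvv bbv bbv bvv bbv bvv bvv.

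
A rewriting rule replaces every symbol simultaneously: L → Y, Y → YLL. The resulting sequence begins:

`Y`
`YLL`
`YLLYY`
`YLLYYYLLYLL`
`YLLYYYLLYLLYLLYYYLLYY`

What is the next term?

YLLYYYLLYLLYLLYYYLLYYYLLYYYLLYLLYLLYYYLLYLL

Replace each of the 21 characters of YLLYYYLLYLLYLLYYYLLYY in place — YLL Y Y YLL YLL YLL Y Y YLL Y Y YLL Y Y YLL YLL YLL Y Y YLL YLL — and concatenate.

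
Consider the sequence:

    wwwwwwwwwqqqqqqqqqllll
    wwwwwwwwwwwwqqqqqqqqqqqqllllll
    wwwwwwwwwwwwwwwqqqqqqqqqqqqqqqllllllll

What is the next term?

wwwwwwwwwwwwwwwwwwqqqqqqqqqqqqqqqqqqllllllllll

Reading off run lengths: w runs 9, 12, 15; q runs 9, 12, 15; l runs 4, 6, 8 — each is linear in n, where the shown terms are n = 3, 4, 5.
Setting n = 6 gives 18, 18, 10 characters in each block.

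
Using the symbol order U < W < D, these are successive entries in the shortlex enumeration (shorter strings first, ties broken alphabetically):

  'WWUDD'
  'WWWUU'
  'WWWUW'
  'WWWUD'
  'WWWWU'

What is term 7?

WWWWD

Stepping forward 2 times from WWWWU: WWWWU → WWWWW, then the target.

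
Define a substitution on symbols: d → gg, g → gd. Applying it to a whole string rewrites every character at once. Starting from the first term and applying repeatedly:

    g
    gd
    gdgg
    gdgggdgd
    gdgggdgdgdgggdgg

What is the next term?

Replace each of the 16 characters of gdgggdgdgdgggdgg in place — gd gg gd gd gd gg gd gg gd gg gd gd gd gg gd gd — and concatenate.

gdgggdgdgdgggdgggdgggdgdgdgggdgd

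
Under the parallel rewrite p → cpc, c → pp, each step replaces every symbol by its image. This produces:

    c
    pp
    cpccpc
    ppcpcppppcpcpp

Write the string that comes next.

Rewriting the 14 symbols of ppcpcppppcpcpp one by one yields cpc cpc pp cpc pp cpc cpc cpc cpc pp cpc pp cpc cpc; concatenated:

cpccpcppcpcppcpccpccpccpcppcpcppcpccpc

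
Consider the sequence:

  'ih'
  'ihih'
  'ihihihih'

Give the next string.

ihihihihihihihih

Each string is two copies of the previous one concatenated.
One more doubling of ihihihih gives the answer.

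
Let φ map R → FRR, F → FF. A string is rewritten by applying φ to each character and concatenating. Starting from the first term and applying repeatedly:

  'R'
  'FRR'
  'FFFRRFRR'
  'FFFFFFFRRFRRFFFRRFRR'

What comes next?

FFFFFFFFFFFFFFFRRFRRFFFRRFRRFFFFFFFRRFRRFFFRRFRR

Applying the rule to each of the 20 symbols of FFFFFFFRRFRRFFFRRFRR gives the pieces FF FF FF FF FF FF FF FRR FRR FF FRR FRR FF FF FF FRR FRR FF FRR FRR, which concatenate to the answer.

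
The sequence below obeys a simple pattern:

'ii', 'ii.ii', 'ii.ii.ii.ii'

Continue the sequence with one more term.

s(k+1) = s(k)·.·s(k) — each term doubles the last with '.' between the halves.
One more doubling of ii.ii.ii.ii gives the answer.

ii.ii.ii.ii.ii.ii.ii.ii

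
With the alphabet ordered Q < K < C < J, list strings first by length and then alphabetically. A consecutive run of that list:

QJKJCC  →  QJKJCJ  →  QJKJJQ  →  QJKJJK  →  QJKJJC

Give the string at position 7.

QJCQQQ

Advancing 2 positions from QJKJJC through QJKJJC → QJKJJJ reaches term 7.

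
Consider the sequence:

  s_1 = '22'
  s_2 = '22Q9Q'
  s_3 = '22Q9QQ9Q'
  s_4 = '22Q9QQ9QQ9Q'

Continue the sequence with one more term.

Every step adds Q9Q to the end: s(k+1) = s(k)·Q9Q.
So the next term is 22Q9QQ9QQ9Q·Q9Q.

22Q9QQ9QQ9QQ9Q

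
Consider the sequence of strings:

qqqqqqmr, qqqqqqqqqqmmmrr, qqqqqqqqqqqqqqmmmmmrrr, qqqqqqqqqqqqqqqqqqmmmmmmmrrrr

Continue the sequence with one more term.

qqqqqqqqqqqqqqqqqqqqqqmmmmmmmmmrrrrr

Term n consists of 4n+2 q's, followed by 2n-1 m's, followed by n r's (n = 1, 2, …).
At n = 5 the blocks have lengths 22, 9, 5.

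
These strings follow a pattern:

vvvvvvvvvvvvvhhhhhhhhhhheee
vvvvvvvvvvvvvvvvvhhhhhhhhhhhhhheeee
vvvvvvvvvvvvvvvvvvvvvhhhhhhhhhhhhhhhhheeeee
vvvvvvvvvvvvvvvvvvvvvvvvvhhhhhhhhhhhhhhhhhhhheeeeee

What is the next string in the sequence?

vvvvvvvvvvvvvvvvvvvvvvvvvvvvvhhhhhhhhhhhhhhhhhhhhhhheeeeeee

The n-th term is 4n+1 v's then 3n+2 h's then n e's, where the shown terms are n = 3, 4, 5, 6.
Setting n = 7 gives 29, 23, 7 characters in each block.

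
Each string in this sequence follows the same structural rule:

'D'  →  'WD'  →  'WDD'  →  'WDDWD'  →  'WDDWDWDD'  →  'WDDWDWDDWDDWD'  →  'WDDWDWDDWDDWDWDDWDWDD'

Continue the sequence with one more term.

This is a Fibonacci-style word recurrence s(k) = s(k−1)·s(k−2): e.g. WD·D = WDD.
The next term joins WDDWDWDDWDDWDWDDWDWDD and WDDWDWDDWDDWD.

WDDWDWDDWDDWDWDDWDWDDWDDWDWDDWDDWD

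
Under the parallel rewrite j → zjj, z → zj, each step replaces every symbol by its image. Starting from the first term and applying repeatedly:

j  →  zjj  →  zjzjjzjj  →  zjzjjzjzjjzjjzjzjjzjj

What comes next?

zjzjjzjzjjzjjzjzjjzjzjjzjjzjzjjzjjzjzjjzjzjjzjjzjzjjzjj

Applying the rule to each of the 21 symbols of zjzjjzjzjjzjjzjzjjzjj gives the pieces zj zjj zj zjj zjj zj zjj zj zjj zjj zj zjj zjj zj zjj zj zjj zjj zj zjj zjj, which concatenate to the answer.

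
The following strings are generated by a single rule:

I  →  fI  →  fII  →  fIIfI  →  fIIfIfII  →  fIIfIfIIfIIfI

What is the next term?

From term 3 onward, concatenate the last term with the second-to-last: fI·I = fII, fII·fI = fIIfI, …
The next term joins fIIfIfIIfIIfI and fIIfIfII.

fIIfIfIIfIIfIfIIfIfII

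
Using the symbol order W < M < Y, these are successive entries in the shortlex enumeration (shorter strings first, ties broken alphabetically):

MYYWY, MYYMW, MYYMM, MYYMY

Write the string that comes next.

MYYYW

Find the rightmost character of MYYMY below Y, bump it to the next letter, and reset everything to its right to W.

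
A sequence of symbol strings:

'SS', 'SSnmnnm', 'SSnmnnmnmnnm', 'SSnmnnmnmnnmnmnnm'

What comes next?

SSnmnnmnmnnmnmnnmnmnnm

Every step adds nmnnm to the end: s(k+1) = s(k)·nmnnm.
One more step from SSnmnnmnmnnmnmnnm gives the answer.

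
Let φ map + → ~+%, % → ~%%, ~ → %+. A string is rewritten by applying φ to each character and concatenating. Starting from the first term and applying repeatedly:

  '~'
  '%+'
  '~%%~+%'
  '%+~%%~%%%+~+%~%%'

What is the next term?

~%%~+%%+~%%~%%%+~%%~%%~%%~+%%+~+%~%%%+~%%~%%

φ(%+~%%~%%%+~+%~%%) expands symbol-by-symbol to ~%% ~+% %+ ~%% ~%% %+ ~%% ~%% ~%% ~+% %+ ~+% ~%% %+ ~%% ~%%; joining the 16 pieces gives the next term.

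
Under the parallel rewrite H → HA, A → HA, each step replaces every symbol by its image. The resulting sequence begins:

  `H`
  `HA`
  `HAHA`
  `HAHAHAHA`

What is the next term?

HAHAHAHAHAHAHAHA

Rewriting each symbol of HAHAHAHA: H→HA, A→HA, H→HA, A→HA, H→HA, A→HA, H→HA, A→HA, which concatenates to HA HA HA HA HA HA HA HA.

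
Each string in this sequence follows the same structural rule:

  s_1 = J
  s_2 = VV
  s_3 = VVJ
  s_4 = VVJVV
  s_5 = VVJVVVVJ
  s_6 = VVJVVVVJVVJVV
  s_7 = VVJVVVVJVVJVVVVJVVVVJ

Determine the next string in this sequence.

This is a Fibonacci-style word recurrence s(k) = s(k−1)·s(k−2): e.g. VV·J = VVJ.
Continuing: VVJVVVVJVVJVVVVJVVVVJ · VVJVVVVJVVJVV gives term 8.

VVJVVVVJVVJVVVVJVVVVJVVJVVVVJVVJVV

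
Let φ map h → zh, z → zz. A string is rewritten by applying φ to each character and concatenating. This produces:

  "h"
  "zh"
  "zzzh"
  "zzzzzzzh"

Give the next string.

zzzzzzzzzzzzzzzh

Expanding zzzzzzzh: z→zz, z→zz, z→zz, z→zz, z→zz, z→zz, z→zz, h→zh. Concatenated: zz zz zz zz zz zz zz zh.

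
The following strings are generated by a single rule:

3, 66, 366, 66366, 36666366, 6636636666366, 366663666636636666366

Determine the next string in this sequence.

6636636666366366663666636636666366

Each term (from the third on) is the two preceding terms concatenated in order: term 3 = 3·66 = 366.
The next term joins 6636636666366 and 366663666636636666366.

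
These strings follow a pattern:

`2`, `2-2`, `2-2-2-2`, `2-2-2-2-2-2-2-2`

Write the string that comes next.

2-2-2-2-2-2-2-2-2-2-2-2-2-2-2-2

s(k+1) = s(k)·-·s(k) — each term doubles the last with '-' between the halves.
So the next term is two copies of 2-2-2-2-2-2-2-2 with '-' between the halves.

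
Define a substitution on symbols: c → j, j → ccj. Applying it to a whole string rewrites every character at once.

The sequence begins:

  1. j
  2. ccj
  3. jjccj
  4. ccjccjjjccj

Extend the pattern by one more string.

Apply φ to ccjccjjjccj symbol by symbol: c→j, c→j, j→ccj, c→j, c→j, j→ccj, j→ccj, j→ccj, c→j, c→j, j→ccj; joined: j j ccj j j ccj ccj ccj j j ccj.

jjccjjjccjccjccjjjccj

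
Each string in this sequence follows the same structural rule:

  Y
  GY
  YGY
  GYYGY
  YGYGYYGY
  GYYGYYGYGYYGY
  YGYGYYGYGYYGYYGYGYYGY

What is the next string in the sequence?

GYYGYYGYGYYGYYGYGYYGYGYYGYYGYGYYGY

Each term (from the third on) is the two preceding terms concatenated in order: term 3 = Y·GY = YGY.
The next term joins GYYGYYGYGYYGY and YGYGYYGYGYYGYYGYGYYGY.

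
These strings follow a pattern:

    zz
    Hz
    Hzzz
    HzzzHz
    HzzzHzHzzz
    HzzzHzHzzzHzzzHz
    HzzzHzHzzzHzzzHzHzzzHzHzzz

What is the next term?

HzzzHzHzzzHzzzHzHzzzHzHzzzHzzzHzHzzzHzzzHz

This is a Fibonacci-style word recurrence s(k) = s(k−1)·s(k−2): e.g. Hz·zz = Hzzz.
Continuing: HzzzHzHzzzHzzzHzHzzzHzHzzz · HzzzHzHzzzHzzzHz gives term 8.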